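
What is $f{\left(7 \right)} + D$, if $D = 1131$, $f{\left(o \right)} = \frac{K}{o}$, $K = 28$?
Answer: $1135$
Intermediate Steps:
$f{\left(o \right)} = \frac{28}{o}$
$f{\left(7 \right)} + D = \frac{28}{7} + 1131 = 28 \cdot \frac{1}{7} + 1131 = 4 + 1131 = 1135$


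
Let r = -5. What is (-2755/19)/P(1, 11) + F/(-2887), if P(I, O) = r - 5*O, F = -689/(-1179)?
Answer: 32900383/13615092 ≈ 2.4165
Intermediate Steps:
F = 689/1179 (F = -689*(-1/1179) = 689/1179 ≈ 0.58439)
P(I, O) = -5 - 5*O
(-2755/19)/P(1, 11) + F/(-2887) = (-2755/19)/(-5 - 5*11) + (689/1179)/(-2887) = (-2755*1/19)/(-5 - 55) + (689/1179)*(-1/2887) = -145/(-60) - 689/3403773 = -145*(-1/60) - 689/3403773 = 29/12 - 689/3403773 = 32900383/13615092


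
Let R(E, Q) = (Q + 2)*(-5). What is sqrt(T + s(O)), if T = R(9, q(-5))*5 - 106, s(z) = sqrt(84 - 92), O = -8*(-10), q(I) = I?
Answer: sqrt(-31 + 2*I*sqrt(2)) ≈ 0.25374 + 5.5735*I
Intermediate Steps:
R(E, Q) = -10 - 5*Q (R(E, Q) = (2 + Q)*(-5) = -10 - 5*Q)
O = 80
s(z) = 2*I*sqrt(2) (s(z) = sqrt(-8) = 2*I*sqrt(2))
T = -31 (T = (-10 - 5*(-5))*5 - 106 = (-10 + 25)*5 - 106 = 15*5 - 106 = 75 - 106 = -31)
sqrt(T + s(O)) = sqrt(-31 + 2*I*sqrt(2))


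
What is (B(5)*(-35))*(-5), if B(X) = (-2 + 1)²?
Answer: 175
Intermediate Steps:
B(X) = 1 (B(X) = (-1)² = 1)
(B(5)*(-35))*(-5) = (1*(-35))*(-5) = -35*(-5) = 175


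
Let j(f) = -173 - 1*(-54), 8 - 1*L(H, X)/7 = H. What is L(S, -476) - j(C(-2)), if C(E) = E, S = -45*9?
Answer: 3010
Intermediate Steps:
S = -405
L(H, X) = 56 - 7*H
j(f) = -119 (j(f) = -173 + 54 = -119)
L(S, -476) - j(C(-2)) = (56 - 7*(-405)) - 1*(-119) = (56 + 2835) + 119 = 2891 + 119 = 3010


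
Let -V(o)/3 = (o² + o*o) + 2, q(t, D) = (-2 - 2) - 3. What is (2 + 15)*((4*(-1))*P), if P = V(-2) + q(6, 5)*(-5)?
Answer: -340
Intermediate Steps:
q(t, D) = -7 (q(t, D) = -4 - 3 = -7)
V(o) = -6 - 6*o² (V(o) = -3*((o² + o*o) + 2) = -3*((o² + o²) + 2) = -3*(2*o² + 2) = -3*(2 + 2*o²) = -6 - 6*o²)
P = 5 (P = (-6 - 6*(-2)²) - 7*(-5) = (-6 - 6*4) + 35 = (-6 - 24) + 35 = -30 + 35 = 5)
(2 + 15)*((4*(-1))*P) = (2 + 15)*((4*(-1))*5) = 17*(-4*5) = 17*(-20) = -340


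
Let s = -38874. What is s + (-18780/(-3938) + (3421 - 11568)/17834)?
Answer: -1364914765787/35115146 ≈ -38870.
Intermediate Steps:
s + (-18780/(-3938) + (3421 - 11568)/17834) = -38874 + (-18780/(-3938) + (3421 - 11568)/17834) = -38874 + (-18780*(-1/3938) - 8147*1/17834) = -38874 + (9390/1969 - 8147/17834) = -38874 + 151419817/35115146 = -1364914765787/35115146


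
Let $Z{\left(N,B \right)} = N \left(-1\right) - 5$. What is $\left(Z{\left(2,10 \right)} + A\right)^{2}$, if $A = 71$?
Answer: $4096$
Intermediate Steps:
$Z{\left(N,B \right)} = -5 - N$ ($Z{\left(N,B \right)} = - N - 5 = -5 - N$)
$\left(Z{\left(2,10 \right)} + A\right)^{2} = \left(\left(-5 - 2\right) + 71\right)^{2} = \left(-7 + 71\right)^{2} = 64^{2} = 4096$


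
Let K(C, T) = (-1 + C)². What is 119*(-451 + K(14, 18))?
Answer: -33558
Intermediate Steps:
119*(-451 + K(14, 18)) = 119*(-451 + (-1 + 14)²) = 119*(-451 + 13²) = 119*(-451 + 169) = 119*(-282) = -33558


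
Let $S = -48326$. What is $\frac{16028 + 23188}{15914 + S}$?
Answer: $- \frac{3268}{2701} \approx -1.2099$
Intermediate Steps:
$\frac{16028 + 23188}{15914 + S} = \frac{16028 + 23188}{15914 - 48326} = \frac{39216}{-32412} = 39216 \left(- \frac{1}{32412}\right) = - \frac{3268}{2701}$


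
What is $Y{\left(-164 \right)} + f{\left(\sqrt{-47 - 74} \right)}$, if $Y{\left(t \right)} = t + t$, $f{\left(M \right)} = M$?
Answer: $-328 + 11 i \approx -328.0 + 11.0 i$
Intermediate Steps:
$Y{\left(t \right)} = 2 t$
$Y{\left(-164 \right)} + f{\left(\sqrt{-47 - 74} \right)} = 2 \left(-164\right) + \sqrt{-47 - 74} = -328 + \sqrt{-121} = -328 + 11 i$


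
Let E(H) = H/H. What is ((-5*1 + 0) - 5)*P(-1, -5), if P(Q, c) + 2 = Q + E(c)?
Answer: 20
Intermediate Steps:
E(H) = 1
P(Q, c) = -1 + Q (P(Q, c) = -2 + (Q + 1) = -2 + (1 + Q) = -1 + Q)
((-5*1 + 0) - 5)*P(-1, -5) = ((-5*1 + 0) - 5)*(-1 - 1) = ((-5 + 0) - 5)*(-2) = (-5 - 5)*(-2) = -10*(-2) = 20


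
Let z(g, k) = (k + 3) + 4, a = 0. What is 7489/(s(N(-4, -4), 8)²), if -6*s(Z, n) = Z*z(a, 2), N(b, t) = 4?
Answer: 7489/36 ≈ 208.03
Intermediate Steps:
z(g, k) = 7 + k (z(g, k) = (3 + k) + 4 = 7 + k)
s(Z, n) = -3*Z/2 (s(Z, n) = -Z*(7 + 2)/6 = -Z*9/6 = -3*Z/2)
7489/(s(N(-4, -4), 8)²) = 7489/((-3/2*4)²) = 7489/((-6)²) = 7489/36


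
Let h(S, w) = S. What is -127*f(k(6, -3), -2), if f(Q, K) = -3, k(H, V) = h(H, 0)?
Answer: 381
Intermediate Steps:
k(H, V) = H
-127*f(k(6, -3), -2) = -127*(-3) = 381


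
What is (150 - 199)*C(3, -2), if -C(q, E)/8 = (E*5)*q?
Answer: -11760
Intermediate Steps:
C(q, E) = -40*E*q (C(q, E) = -8*E*5*q = -8*5*E*q = -40*E*q)
(150 - 199)*C(3, -2) = (150 - 199)*(-40*(-2)*3) = -49*240 = -11760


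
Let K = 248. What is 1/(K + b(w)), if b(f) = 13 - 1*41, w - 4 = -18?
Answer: 1/220 ≈ 0.0045455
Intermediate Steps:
w = -14 (w = 4 - 18 = -14)
b(f) = -28 (b(f) = 13 - 41 = -28)
1/(K + b(w)) = 1/(248 - 28) = 1/220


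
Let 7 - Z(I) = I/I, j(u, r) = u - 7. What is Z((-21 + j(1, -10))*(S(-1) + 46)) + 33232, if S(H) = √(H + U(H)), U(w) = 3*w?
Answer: 33238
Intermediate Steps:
j(u, r) = -7 + u
S(H) = 2*√H (S(H) = √(H + 3*H) = √(4*H) = 2*√H)
Z(I) = 6 (Z(I) = 7 - I/I = 7 - 1*1 = 7 - 1 = 6)
Z((-21 + j(1, -10))*(S(-1) + 46)) + 33232 = 6 + 33232 = 33238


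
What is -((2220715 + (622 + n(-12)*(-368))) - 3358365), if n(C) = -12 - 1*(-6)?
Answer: 1134820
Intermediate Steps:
n(C) = -6 (n(C) = -12 + 6 = -6)
-((2220715 + (622 + n(-12)*(-368))) - 3358365) = -((2220715 + (622 - 6*(-368))) - 3358365) = -((2220715 + (622 + 2208)) - 3358365) = -((2220715 + 2830) - 3358365) = -(2223545 - 3358365) = -1*(-1134820) = 1134820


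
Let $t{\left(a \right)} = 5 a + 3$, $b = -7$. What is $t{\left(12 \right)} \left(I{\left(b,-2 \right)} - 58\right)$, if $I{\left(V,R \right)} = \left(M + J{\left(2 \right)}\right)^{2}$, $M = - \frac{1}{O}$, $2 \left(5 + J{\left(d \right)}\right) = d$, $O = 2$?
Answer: $- \frac{9513}{4} \approx -2378.3$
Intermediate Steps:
$J{\left(d \right)} = -5 + \frac{d}{2}$
$M = - \frac{1}{2} \approx -0.5$
$t{\left(a \right)} = 3 + 5 a$
$I{\left(V,R \right)} = \frac{81}{4}$ ($I{\left(V,R \right)} = \left(- \frac{1}{2} + \left(-5 + \frac{1}{2} \cdot 2\right)\right)^{2} = \left(- \frac{1}{2} + \left(-5 + 1\right)\right)^{2} = \left(- \frac{1}{2} - 4\right)^{2} = \left(- \frac{9}{2}\right)^{2} = \frac{81}{4}$)
$t{\left(12 \right)} \left(I{\left(b,-2 \right)} - 58\right) = \left(3 + 5 \cdot 12\right) \left(\frac{81}{4} - 58\right) = \left(3 + 60\right) \left(- \frac{151}{4}\right) = 63 \left(- \frac{151}{4}\right) = - \frac{9513}{4}$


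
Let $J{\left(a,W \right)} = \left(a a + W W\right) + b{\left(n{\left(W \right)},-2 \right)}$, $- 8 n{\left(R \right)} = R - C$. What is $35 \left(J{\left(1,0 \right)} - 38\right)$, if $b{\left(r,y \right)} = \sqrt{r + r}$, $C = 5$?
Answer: $-1295 + \frac{35 \sqrt{5}}{2} \approx -1255.9$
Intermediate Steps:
$n{\left(R \right)} = \frac{5}{8} - \frac{R}{8}$ ($n{\left(R \right)} = - \frac{R - 5}{8} = - \frac{-5 + R}{8} = \frac{5}{8} - \frac{R}{8}$)
$b{\left(r,y \right)} = \sqrt{2} \sqrt{r}$ ($b{\left(r,y \right)} = \sqrt{2 r} = \sqrt{2} \sqrt{r}$)
$J{\left(a,W \right)} = W^{2} + a^{2} + \sqrt{2} \sqrt{\frac{5}{8} - \frac{W}{8}}$ ($J{\left(a,W \right)} = \left(a a + W W\right) + \sqrt{2} \sqrt{\frac{5}{8} - \frac{W}{8}} = \left(a^{2} + W^{2}\right) + \sqrt{2} \sqrt{\frac{5}{8} - \frac{W}{8}} = \left(W^{2} + a^{2}\right) + \sqrt{2} \sqrt{\frac{5}{8} - \frac{W}{8}} = W^{2} + a^{2} + \sqrt{2} \sqrt{\frac{5}{8} - \frac{W}{8}}$)
$35 \left(J{\left(1,0 \right)} - 38\right) = 35 \left(\left(0^{2} + 1^{2} + \frac{\sqrt{5 - 0}}{2}\right) - 38\right) = 35 \left(\left(0 + 1 + \frac{\sqrt{5 + 0}}{2}\right) - 38\right) = 35 \left(\left(0 + 1 + \frac{\sqrt{5}}{2}\right) - 38\right) = 35 \left(\left(1 + \frac{\sqrt{5}}{2}\right) - 38\right) = 35 \left(-37 + \frac{\sqrt{5}}{2}\right) = -1295 + \frac{35 \sqrt{5}}{2}$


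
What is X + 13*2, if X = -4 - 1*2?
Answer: 20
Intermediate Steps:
X = -6 (X = -4 - 2 = -6)
X + 13*2 = -6 + 13*2 = -6 + 26 = 20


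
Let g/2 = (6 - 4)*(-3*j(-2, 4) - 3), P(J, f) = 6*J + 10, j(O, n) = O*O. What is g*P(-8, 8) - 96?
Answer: 2184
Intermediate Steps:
j(O, n) = O²
P(J, f) = 10 + 6*J
g = -60 (g = 2*((6 - 4)*(-3*(-2)² - 3)) = 2*(2*(-3*4 - 3)) = 2*(2*(-12 - 3)) = 2*(2*(-15)) = 2*(-30) = -60)
g*P(-8, 8) - 96 = -60*(10 + 6*(-8)) - 96 = -60*(10 - 48) - 96 = -60*(-38) - 96 = 2280 - 96 = 2184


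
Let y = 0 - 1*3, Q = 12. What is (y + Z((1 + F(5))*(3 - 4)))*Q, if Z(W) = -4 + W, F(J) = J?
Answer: -156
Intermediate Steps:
y = -3 (y = 0 - 3 = -3)
(y + Z((1 + F(5))*(3 - 4)))*Q = (-3 + (-4 + (1 + 5)*(3 - 4)))*12 = (-3 + (-4 + 6*(-1)))*12 = (-3 + (-4 - 6))*12 = (-3 - 10)*12 = -13*12 = -156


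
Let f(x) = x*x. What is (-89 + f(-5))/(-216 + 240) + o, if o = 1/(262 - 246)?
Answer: -125/48 ≈ -2.6042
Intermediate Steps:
f(x) = x²
o = 1/16 ≈ 0.062500
(-89 + f(-5))/(-216 + 240) + o = (-89 + (-5)²)/(-216 + 240) + 1/16 = (-89 + 25)/24 + 1/16 = -64*1/24 + 1/16 = -8/3 + 1/16 = -125/48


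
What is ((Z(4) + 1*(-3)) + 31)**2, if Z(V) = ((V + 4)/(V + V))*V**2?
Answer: 1936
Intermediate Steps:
Z(V) = V*(4 + V)/2 (Z(V) = ((4 + V)/((2*V)))*V**2 = ((4 + V)*(1/(2*V)))*V**2 = ((4 + V)/(2*V))*V**2 = V*(4 + V)/2)
((Z(4) + 1*(-3)) + 31)**2 = (((1/2)*4*(4 + 4) + 1*(-3)) + 31)**2 = (((1/2)*4*8 - 3) + 31)**2 = ((16 - 3) + 31)**2 = (13 + 31)**2 = 44**2 = 1936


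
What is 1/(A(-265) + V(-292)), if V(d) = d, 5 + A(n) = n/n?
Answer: -1/296 ≈ -0.0033784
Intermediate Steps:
A(n) = -4 (A(n) = -5 + n/n = -5 + 1 = -4)
1/(A(-265) + V(-292)) = 1/(-4 - 292) = 1/(-296) = -1/296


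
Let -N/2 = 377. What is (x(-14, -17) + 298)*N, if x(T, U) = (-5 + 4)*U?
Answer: -237510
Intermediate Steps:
N = -754 (N = -2*377 = -754)
x(T, U) = -U
(x(-14, -17) + 298)*N = (-1*(-17) + 298)*(-754) = (17 + 298)*(-754) = 315*(-754) = -237510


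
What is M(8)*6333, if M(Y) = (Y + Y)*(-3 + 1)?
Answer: -202656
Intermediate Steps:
M(Y) = -4*Y (M(Y) = (2*Y)*(-2) = -4*Y)
M(8)*6333 = -4*8*6333 = -32*6333 = -202656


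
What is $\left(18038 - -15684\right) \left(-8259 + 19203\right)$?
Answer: $369053568$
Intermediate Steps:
$\left(18038 - -15684\right) \left(-8259 + 19203\right) = \left(18038 + 15684\right) 10944 = 33722 \cdot 10944 = 369053568$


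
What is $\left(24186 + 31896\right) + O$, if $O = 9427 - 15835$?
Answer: $49674$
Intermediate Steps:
$O = -6408$
$\left(24186 + 31896\right) + O = \left(24186 + 31896\right) - 6408 = 56082 - 6408 = 49674$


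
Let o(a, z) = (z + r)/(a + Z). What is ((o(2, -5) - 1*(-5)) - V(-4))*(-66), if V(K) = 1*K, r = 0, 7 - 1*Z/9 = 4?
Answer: -16896/29 ≈ -582.62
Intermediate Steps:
Z = 27 (Z = 63 - 9*4 = 63 - 36 = 27)
V(K) = K
o(a, z) = z/(27 + a) (o(a, z) = (z + 0)/(a + 27) = z/(27 + a))
((o(2, -5) - 1*(-5)) - V(-4))*(-66) = ((-5/(27 + 2) - 1*(-5)) - 1*(-4))*(-66) = ((-5/29 + 5) + 4)*(-66) = (140/29 + 4)*(-66) = (256/29)*(-66) = -16896/29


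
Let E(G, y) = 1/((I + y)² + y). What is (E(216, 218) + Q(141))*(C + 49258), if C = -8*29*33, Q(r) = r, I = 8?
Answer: 150442296455/25647 ≈ 5.8659e+6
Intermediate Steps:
E(G, y) = 1/(y + (8 + y)²) (E(G, y) = 1/((8 + y)² + y) = 1/(y + (8 + y)²))
C = -7656 (C = -232*33 = -7656)
(E(216, 218) + Q(141))*(C + 49258) = (1/(218 + (8 + 218)²) + 141)*(-7656 + 49258) = (1/(218 + 226²) + 141)*41602 = (1/(218 + 51076) + 141)*41602 = (1/51294 + 141)*41602 = (7232455/51294)*41602 = 150442296455/25647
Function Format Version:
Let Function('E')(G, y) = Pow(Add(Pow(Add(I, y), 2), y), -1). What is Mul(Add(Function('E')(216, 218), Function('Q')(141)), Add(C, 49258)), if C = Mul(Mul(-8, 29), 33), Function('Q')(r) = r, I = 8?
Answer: Rational(150442296455, 25647) ≈ 5.8659e+6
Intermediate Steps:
Function('E')(G, y) = Pow(Add(y, Pow(Add(8, y), 2)), -1) (Function('E')(G, y) = Pow(Add(Pow(Add(8, y), 2), y), -1) = Pow(Add(y, Pow(Add(8, y), 2)), -1))
C = -7656 (C = Mul(-232, 33) = -7656)
Mul(Add(Function('E')(216, 218), Function('Q')(141)), Add(C, 49258)) = Mul(Add(Pow(Add(218, Pow(Add(8, 218), 2)), -1), 141), Add(-7656, 49258)) = Mul(Add(Pow(Add(218, Pow(226, 2)), -1), 141), 41602) = Mul(Add(Pow(Add(218, 51076), -1), 141), 41602) = Mul(Add(Pow(51294, -1), 141), 41602) = Mul(Add(Rational(1, 51294), 141), 41602) = Mul(Rational(7232455, 51294), 41602) = Rational(150442296455, 25647)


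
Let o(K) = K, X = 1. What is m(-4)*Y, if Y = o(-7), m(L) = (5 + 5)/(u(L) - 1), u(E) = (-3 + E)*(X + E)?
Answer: -7/2 ≈ -3.5000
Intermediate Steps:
u(E) = (1 + E)*(-3 + E) (u(E) = (-3 + E)*(1 + E) = (1 + E)*(-3 + E))
m(L) = 10/(-4 + L**2 - 2*L) (m(L) = (5 + 5)/((-3 + L**2 - 2*L) - 1) = 10/(-4 + L**2 - 2*L))
Y = -7
m(-4)*Y = (10/(-4 + (-4)**2 - 2*(-4)))*(-7) = (10/(-4 + 16 + 8))*(-7) = (10/20)*(-7) = (10*(1/20))*(-7) = (1/2)*(-7) = -7/2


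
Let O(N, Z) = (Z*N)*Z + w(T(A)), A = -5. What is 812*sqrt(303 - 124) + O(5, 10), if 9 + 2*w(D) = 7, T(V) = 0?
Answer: 499 + 812*sqrt(179) ≈ 11363.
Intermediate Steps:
w(D) = -1 (w(D) = -9/2 + (1/2)*7 = -9/2 + 7/2 = -1)
O(N, Z) = -1 + N*Z**2 (O(N, Z) = (Z*N)*Z - 1 = (N*Z)*Z - 1 = N*Z**2 - 1 = -1 + N*Z**2)
812*sqrt(303 - 124) + O(5, 10) = 812*sqrt(303 - 124) + (-1 + 5*10**2) = 812*sqrt(179) + (-1 + 5*100) = 812*sqrt(179) + (-1 + 500) = 812*sqrt(179) + 499 = 499 + 812*sqrt(179)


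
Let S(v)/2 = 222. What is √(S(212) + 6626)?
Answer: √7070 ≈ 84.083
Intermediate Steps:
S(v) = 444 (S(v) = 2*222 = 444)
√(S(212) + 6626) = √(444 + 6626) = √7070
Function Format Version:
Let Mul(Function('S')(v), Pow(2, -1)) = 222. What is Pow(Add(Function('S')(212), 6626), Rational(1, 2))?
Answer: Pow(7070, Rational(1, 2)) ≈ 84.083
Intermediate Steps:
Function('S')(v) = 444 (Function('S')(v) = Mul(2, 222) = 444)
Pow(Add(Function('S')(212), 6626), Rational(1, 2)) = Pow(Add(444, 6626), Rational(1, 2)) = Pow(7070, Rational(1, 2))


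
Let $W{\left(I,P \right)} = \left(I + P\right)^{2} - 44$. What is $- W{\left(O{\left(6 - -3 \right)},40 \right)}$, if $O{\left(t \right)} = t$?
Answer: $-2357$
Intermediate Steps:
$W{\left(I,P \right)} = -44 + \left(I + P\right)^{2}$
$- W{\left(O{\left(6 - -3 \right)},40 \right)} = - (-44 + \left(\left(6 - -3\right) + 40\right)^{2}) = - (-44 + \left(\left(6 + 3\right) + 40\right)^{2}) = - (-44 + \left(9 + 40\right)^{2}) = - (-44 + 49^{2}) = - (-44 + 2401) = \left(-1\right) 2357 = -2357$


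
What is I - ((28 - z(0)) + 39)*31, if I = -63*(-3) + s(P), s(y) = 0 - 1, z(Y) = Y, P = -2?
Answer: -1889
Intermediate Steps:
s(y) = -1
I = 188 (I = -63*(-3) - 1 = 189 - 1 = 188)
I - ((28 - z(0)) + 39)*31 = 188 - ((28 - 1*0) + 39)*31 = 188 - ((28 + 0) + 39)*31 = 188 - (28 + 39)*31 = 188 - 67*31 = 188 - 1*2077 = 188 - 2077 = -1889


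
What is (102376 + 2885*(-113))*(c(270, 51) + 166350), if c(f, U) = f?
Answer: -37261063980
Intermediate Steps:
(102376 + 2885*(-113))*(c(270, 51) + 166350) = (102376 + 2885*(-113))*(270 + 166350) = (102376 - 326005)*166620 = -223629*166620 = -37261063980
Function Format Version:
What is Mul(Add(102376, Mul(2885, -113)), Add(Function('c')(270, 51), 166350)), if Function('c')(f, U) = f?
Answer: -37261063980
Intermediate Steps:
Mul(Add(102376, Mul(2885, -113)), Add(Function('c')(270, 51), 166350)) = Mul(Add(102376, Mul(2885, -113)), Add(270, 166350)) = Mul(Add(102376, -326005), 166620) = Mul(-223629, 166620) = -37261063980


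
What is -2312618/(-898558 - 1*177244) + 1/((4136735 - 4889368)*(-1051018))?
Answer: 130668009780370521/60785182099966142 ≈ 2.1497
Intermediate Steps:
-2312618/(-898558 - 1*177244) + 1/((4136735 - 4889368)*(-1051018)) = -2312618/(-898558 - 177244) - 1/1051018/(-752633) = -2312618/(-1075802) - 1/752633*(-1/1051018) = -2312618*(-1/1075802) + 1/791030830394 = 165187/76843 + 1/791030830394 = 130668009780370521/60785182099966142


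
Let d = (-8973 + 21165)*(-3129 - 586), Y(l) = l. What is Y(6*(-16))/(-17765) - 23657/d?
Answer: 953684297/160927023840 ≈ 0.0059262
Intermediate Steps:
d = -45293280 (d = 12192*(-3715) = -45293280)
Y(6*(-16))/(-17765) - 23657/d = (6*(-16))/(-17765) - 23657/(-45293280) = -96*(-1/17765) - 23657*(-1/45293280) = 96/17765 + 23657/45293280 = 953684297/160927023840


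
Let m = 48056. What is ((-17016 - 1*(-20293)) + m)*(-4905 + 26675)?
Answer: 1117519410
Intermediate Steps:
((-17016 - 1*(-20293)) + m)*(-4905 + 26675) = ((-17016 - 1*(-20293)) + 48056)*(-4905 + 26675) = ((-17016 + 20293) + 48056)*21770 = (3277 + 48056)*21770 = 51333*21770 = 1117519410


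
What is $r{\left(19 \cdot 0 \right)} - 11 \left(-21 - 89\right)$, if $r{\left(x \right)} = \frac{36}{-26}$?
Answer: $\frac{15712}{13} \approx 1208.6$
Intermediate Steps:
$r{\left(x \right)} = - \frac{18}{13}$ ($r{\left(x \right)} = 36 \left(- \frac{1}{26}\right) = - \frac{18}{13}$)
$r{\left(19 \cdot 0 \right)} - 11 \left(-21 - 89\right) = - \frac{18}{13} - 11 \left(-21 - 89\right) = - \frac{18}{13} - -1210 = - \frac{18}{13} + 1210 = \frac{15712}{13}$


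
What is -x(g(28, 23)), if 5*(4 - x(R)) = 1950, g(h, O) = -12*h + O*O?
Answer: 386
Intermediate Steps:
g(h, O) = O² - 12*h (g(h, O) = -12*h + O² = O² - 12*h)
x(R) = -386 (x(R) = 4 - ⅕*1950 = 4 - 390 = -386)
-x(g(28, 23)) = -1*(-386) = 386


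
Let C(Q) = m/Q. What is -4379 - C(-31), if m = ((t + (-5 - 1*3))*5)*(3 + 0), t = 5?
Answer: -135794/31 ≈ -4380.5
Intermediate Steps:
m = -45 (m = ((5 + (-5 - 1*3))*5)*(3 + 0) = ((5 + (-5 - 3))*5)*3 = ((5 - 8)*5)*3 = -3*5*3 = -15*3 = -45)
C(Q) = -45/Q
-4379 - C(-31) = -4379 - (-45)/(-31) = -4379 - (-45)*(-1)/31 = -4379 - 1*45/31 = -4379 - 45/31 = -135794/31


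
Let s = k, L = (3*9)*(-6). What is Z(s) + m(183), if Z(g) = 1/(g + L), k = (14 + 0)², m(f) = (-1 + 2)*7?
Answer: 239/34 ≈ 7.0294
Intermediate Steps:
m(f) = 7 (m(f) = 1*7 = 7)
L = -162 (L = 27*(-6) = -162)
k = 196 (k = 14² = 196)
s = 196
Z(g) = 1/(-162 + g) (Z(g) = 1/(g - 162) = 1/(-162 + g))
Z(s) + m(183) = 1/(-162 + 196) + 7 = 1/34 + 7 = 239/34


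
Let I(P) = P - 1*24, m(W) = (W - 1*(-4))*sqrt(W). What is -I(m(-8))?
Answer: 24 + 8*I*sqrt(2) ≈ 24.0 + 11.314*I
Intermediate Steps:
m(W) = sqrt(W)*(4 + W) (m(W) = (W + 4)*sqrt(W) = (4 + W)*sqrt(W) = sqrt(W)*(4 + W))
I(P) = -24 + P (I(P) = P - 24 = -24 + P)
-I(m(-8)) = -(-24 + sqrt(-8)*(4 - 8)) = -(-24 + (2*I*sqrt(2))*(-4)) = -(-24 - 8*I*sqrt(2)) = 24 + 8*I*sqrt(2)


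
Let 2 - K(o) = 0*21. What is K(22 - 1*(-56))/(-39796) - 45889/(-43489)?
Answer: 913055833/865344122 ≈ 1.0551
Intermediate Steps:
K(o) = 2 (K(o) = 2 - 0*21 = 2 - 1*0 = 2 + 0 = 2)
K(22 - 1*(-56))/(-39796) - 45889/(-43489) = 2/(-39796) - 45889/(-43489) = 2*(-1/39796) - 45889*(-1/43489) = -1/19898 + 45889/43489 = 913055833/865344122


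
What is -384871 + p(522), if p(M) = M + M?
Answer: -383827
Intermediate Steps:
p(M) = 2*M
-384871 + p(522) = -384871 + 2*522 = -384871 + 1044 = -383827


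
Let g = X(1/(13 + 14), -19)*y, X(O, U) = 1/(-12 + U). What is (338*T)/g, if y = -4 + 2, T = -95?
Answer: -497705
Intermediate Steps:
y = -2
g = 2/31 (g = -2/(-12 - 19) = -2/(-31) = -1/31*(-2) = 2/31 ≈ 0.064516)
(338*T)/g = (338*(-95))/(2/31) = -32110*31/2 = -497705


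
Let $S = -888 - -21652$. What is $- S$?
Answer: $-20764$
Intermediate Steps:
$S = 20764$ ($S = -888 + 21652 = 20764$)
$- S = \left(-1\right) 20764 = -20764$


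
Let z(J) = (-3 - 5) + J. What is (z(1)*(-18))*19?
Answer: 2394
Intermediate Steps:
z(J) = -8 + J
(z(1)*(-18))*19 = ((-8 + 1)*(-18))*19 = -7*(-18)*19 = 126*19 = 2394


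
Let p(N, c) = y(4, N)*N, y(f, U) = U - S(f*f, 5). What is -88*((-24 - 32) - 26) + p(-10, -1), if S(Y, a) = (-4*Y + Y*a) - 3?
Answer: 7446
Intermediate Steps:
S(Y, a) = -3 - 4*Y + Y*a
y(f, U) = 3 + U - f² (y(f, U) = U - (-3 - 4*f*f + (f*f)*5) = U - (-3 - 4*f² + f²*5) = U - (-3 - 4*f² + 5*f²) = U - (-3 + f²) = U + (3 - f²) = 3 + U - f²)
p(N, c) = N*(-13 + N) (p(N, c) = (3 + N - 1*4²)*N = (3 + N - 1*16)*N = (3 + N - 16)*N = (-13 + N)*N = N*(-13 + N))
-88*((-24 - 32) - 26) + p(-10, -1) = -88*((-24 - 32) - 26) - 10*(-13 - 10) = -88*(-56 - 26) - 10*(-23) = -88*(-82) + 230 = 7216 + 230 = 7446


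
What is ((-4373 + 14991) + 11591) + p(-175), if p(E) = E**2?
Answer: 52834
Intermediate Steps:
((-4373 + 14991) + 11591) + p(-175) = ((-4373 + 14991) + 11591) + (-175)**2 = (10618 + 11591) + 30625 = 22209 + 30625 = 52834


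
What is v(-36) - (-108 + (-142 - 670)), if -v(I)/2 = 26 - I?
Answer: 796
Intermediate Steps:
v(I) = -52 + 2*I (v(I) = -2*(26 - I) = -52 + 2*I)
v(-36) - (-108 + (-142 - 670)) = (-52 + 2*(-36)) - (-108 + (-142 - 670)) = (-52 - 72) - (-108 - 812) = -124 - 1*(-920) = -124 + 920 = 796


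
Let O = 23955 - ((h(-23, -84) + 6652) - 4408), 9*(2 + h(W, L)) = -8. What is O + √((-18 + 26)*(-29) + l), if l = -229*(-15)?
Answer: 195425/9 + √3203 ≈ 21771.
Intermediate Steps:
l = 3435
h(W, L) = -26/9 (h(W, L) = -2 + (⅑)*(-8) = -2 - 8/9 = -26/9)
O = 195425/9 (O = 23955 - ((-26/9 + 6652) - 4408) = 23955 - (59842/9 - 4408) = 23955 - 1*20170/9 = 23955 - 20170/9 = 195425/9 ≈ 21714.)
O + √((-18 + 26)*(-29) + l) = 195425/9 + √((-18 + 26)*(-29) + 3435) = 195425/9 + √(8*(-29) + 3435) = 195425/9 + √(-232 + 3435) = 195425/9 + √3203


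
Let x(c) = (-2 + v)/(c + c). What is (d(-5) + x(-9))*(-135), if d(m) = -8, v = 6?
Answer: 1110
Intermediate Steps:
x(c) = 2/c (x(c) = (-2 + 6)/(c + c) = 4/((2*c)) = 4*(1/(2*c)) = 2/c)
(d(-5) + x(-9))*(-135) = (-8 + 2/(-9))*(-135) = (-8 + 2*(-1/9))*(-135) = (-8 - 2/9)*(-135) = -74/9*(-135) = 1110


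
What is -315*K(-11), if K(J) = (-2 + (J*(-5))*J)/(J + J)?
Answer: -191205/22 ≈ -8691.1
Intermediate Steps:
K(J) = (-2 - 5*J²)/(2*J) (K(J) = (-2 + (-5*J)*J)/((2*J)) = (-2 - 5*J²)*(1/(2*J)) = (-2 - 5*J²)/(2*J))
-315*K(-11) = -315*(-1/(-11) - 5/2*(-11)) = -315*(-1*(-1/11) + 55/2) = -315*(1/11 + 55/2) = -315*607/22 = -191205/22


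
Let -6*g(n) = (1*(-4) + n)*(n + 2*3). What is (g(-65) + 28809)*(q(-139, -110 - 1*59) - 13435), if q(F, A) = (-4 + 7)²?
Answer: -377680093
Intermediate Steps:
q(F, A) = 9 (q(F, A) = 3² = 9)
g(n) = -(-4 + n)*(6 + n)/6 (g(n) = -(1*(-4) + n)*(n + 2*3)/6 = -(-4 + n)*(n + 6)/6 = -(-4 + n)*(6 + n)/6)
(g(-65) + 28809)*(q(-139, -110 - 1*59) - 13435) = ((4 - ⅓*(-65) - ⅙*(-65)²) + 28809)*(9 - 13435) = ((4 + 65/3 - ⅙*4225) + 28809)*(-13426) = ((4 + 65/3 - 4225/6) + 28809)*(-13426) = (-1357/2 + 28809)*(-13426) = (56261/2)*(-13426) = -377680093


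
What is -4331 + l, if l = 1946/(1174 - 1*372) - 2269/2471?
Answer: -4289967887/990871 ≈ -4329.5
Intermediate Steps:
l = 1494414/990871 (l = 1946/(1174 - 372) - 2269*1/2471 = 1946/802 - 2269/2471 = 1946*(1/802) - 2269/2471 = 973/401 - 2269/2471 = 1494414/990871 ≈ 1.5082)
-4331 + l = -4331 + 1494414/990871 = -4289967887/990871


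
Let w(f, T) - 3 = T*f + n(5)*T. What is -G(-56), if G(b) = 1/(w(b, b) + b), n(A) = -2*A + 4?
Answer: -1/3419 ≈ -0.00029248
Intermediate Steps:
n(A) = 4 - 2*A
w(f, T) = 3 - 6*T + T*f (w(f, T) = 3 + (T*f + (4 - 2*5)*T) = 3 + (T*f + (4 - 10)*T) = 3 + (T*f - 6*T) = 3 + (-6*T + T*f) = 3 - 6*T + T*f)
G(b) = 1/(3 + b² - 5*b) (G(b) = 1/((3 - 6*b + b*b) + b) = 1/((3 - 6*b + b²) + b) = 1/((3 + b² - 6*b) + b) = 1/(3 + b² - 5*b))
-G(-56) = -1/(3 + (-56)² - 5*(-56)) = -1/(3 + 3136 + 280) = -1/3419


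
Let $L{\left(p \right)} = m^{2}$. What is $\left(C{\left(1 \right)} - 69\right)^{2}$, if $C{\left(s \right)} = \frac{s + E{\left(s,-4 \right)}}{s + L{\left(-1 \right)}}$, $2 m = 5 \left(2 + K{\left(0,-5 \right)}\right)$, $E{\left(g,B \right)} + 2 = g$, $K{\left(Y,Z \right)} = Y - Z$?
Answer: $4761$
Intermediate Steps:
$E{\left(g,B \right)} = -2 + g$
$m = \frac{35}{2}$ ($m = \frac{5 \left(2 + \left(0 - -5\right)\right)}{2} = \frac{5 \left(2 + \left(0 + 5\right)\right)}{2} = \frac{5 \left(2 + 5\right)}{2} = \frac{5 \cdot 7}{2} = \frac{1}{2} \cdot 35 = \frac{35}{2} \approx 17.5$)
$L{\left(p \right)} = \frac{1225}{4}$ ($L{\left(p \right)} = \left(\frac{35}{2}\right)^{2} = \frac{1225}{4}$)
$C{\left(s \right)} = \frac{-2 + 2 s}{\frac{1225}{4} + s}$ ($C{\left(s \right)} = \frac{s + \left(-2 + s\right)}{s + \frac{1225}{4}} = \frac{-2 + 2 s}{\frac{1225}{4} + s}$)
$\left(C{\left(1 \right)} - 69\right)^{2} = \left(\frac{8 \left(-1 + 1\right)}{1225 + 4 \cdot 1} - 69\right)^{2} = \left(8 \frac{1}{1225 + 4} \cdot 0 - 69\right)^{2} = \left(8 \cdot \frac{1}{1229} \cdot 0 - 69\right)^{2} = \left(0 - 69\right)^{2} = \left(-69\right)^{2} = 4761$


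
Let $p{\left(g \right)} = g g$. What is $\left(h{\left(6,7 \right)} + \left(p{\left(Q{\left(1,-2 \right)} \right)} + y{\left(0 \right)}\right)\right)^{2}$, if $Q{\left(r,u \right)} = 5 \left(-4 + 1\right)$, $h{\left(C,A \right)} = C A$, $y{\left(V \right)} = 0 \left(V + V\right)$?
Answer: $71289$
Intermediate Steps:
$y{\left(V \right)} = 0$ ($y{\left(V \right)} = 0 \cdot 2 V = 0$)
$h{\left(C,A \right)} = A C$
$Q{\left(r,u \right)} = -15$ ($Q{\left(r,u \right)} = 5 \left(-3\right) = -15$)
$p{\left(g \right)} = g^{2}$
$\left(h{\left(6,7 \right)} + \left(p{\left(Q{\left(1,-2 \right)} \right)} + y{\left(0 \right)}\right)\right)^{2} = \left(7 \cdot 6 + \left(\left(-15\right)^{2} + 0\right)\right)^{2} = \left(42 + \left(225 + 0\right)\right)^{2} = \left(42 + 225\right)^{2} = 267^{2} = 71289$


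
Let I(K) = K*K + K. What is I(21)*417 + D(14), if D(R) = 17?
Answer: 192671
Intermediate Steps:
I(K) = K + K**2 (I(K) = K**2 + K = K + K**2)
I(21)*417 + D(14) = (21*(1 + 21))*417 + 17 = (21*22)*417 + 17 = 462*417 + 17 = 192654 + 17 = 192671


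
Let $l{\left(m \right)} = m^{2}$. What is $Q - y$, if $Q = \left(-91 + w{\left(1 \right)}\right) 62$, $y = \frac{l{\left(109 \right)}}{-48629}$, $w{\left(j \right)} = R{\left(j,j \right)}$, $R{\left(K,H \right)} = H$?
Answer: $- \frac{271337939}{48629} \approx -5579.8$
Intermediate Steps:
$w{\left(j \right)} = j$
$y = - \frac{11881}{48629}$ ($y = \frac{109^{2}}{-48629} = 11881 \left(- \frac{1}{48629}\right) = - \frac{11881}{48629} \approx -0.24432$)
$Q = -5580$ ($Q = \left(-91 + 1\right) 62 = \left(-90\right) 62 = -5580$)
$Q - y = -5580 - - \frac{11881}{48629} = -5580 + \frac{11881}{48629} = - \frac{271337939}{48629}$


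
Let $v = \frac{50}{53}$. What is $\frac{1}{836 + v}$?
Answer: $\frac{53}{44358} \approx 0.0011948$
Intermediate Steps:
$v = \frac{50}{53}$ ($v = 50 \cdot \frac{1}{53} = \frac{50}{53} \approx 0.9434$)
$\frac{1}{836 + v} = \frac{1}{836 + \frac{50}{53}} = \frac{1}{\frac{44358}{53}} = \frac{53}{44358}$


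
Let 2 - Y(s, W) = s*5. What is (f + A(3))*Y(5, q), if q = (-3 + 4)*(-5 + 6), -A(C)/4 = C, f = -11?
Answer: 529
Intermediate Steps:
A(C) = -4*C
q = 1 (q = 1*1 = 1)
Y(s, W) = 2 - 5*s (Y(s, W) = 2 - s*5 = 2 - 5*s)
(f + A(3))*Y(5, q) = (-11 - 4*3)*(2 - 5*5) = (-11 - 12)*(2 - 25) = -23*(-23) = 529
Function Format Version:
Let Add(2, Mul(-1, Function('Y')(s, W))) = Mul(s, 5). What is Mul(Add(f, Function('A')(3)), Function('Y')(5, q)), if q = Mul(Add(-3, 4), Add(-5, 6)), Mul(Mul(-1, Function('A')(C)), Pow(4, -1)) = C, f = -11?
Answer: 529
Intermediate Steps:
Function('A')(C) = Mul(-4, C)
q = 1 (q = Mul(1, 1) = 1)
Function('Y')(s, W) = Add(2, Mul(-5, s)) (Function('Y')(s, W) = Add(2, Mul(-1, Mul(s, 5))) = Add(2, Mul(-1, Mul(5, s))) = Add(2, Mul(-5, s)))
Mul(Add(f, Function('A')(3)), Function('Y')(5, q)) = Mul(Add(-11, Mul(-4, 3)), Add(2, Mul(-5, 5))) = Mul(Add(-11, -12), Add(2, -25)) = Mul(-23, -23) = 529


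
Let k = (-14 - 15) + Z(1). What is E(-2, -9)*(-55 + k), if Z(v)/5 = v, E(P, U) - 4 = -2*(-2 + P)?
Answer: -948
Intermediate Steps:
E(P, U) = 8 - 2*P (E(P, U) = 4 - 2*(-2 + P) = 4 + (4 - 2*P) = 8 - 2*P)
Z(v) = 5*v
k = -24 (k = (-14 - 15) + 5*1 = -29 + 5 = -24)
E(-2, -9)*(-55 + k) = (8 - 2*(-2))*(-55 - 24) = (8 + 4)*(-79) = 12*(-79) = -948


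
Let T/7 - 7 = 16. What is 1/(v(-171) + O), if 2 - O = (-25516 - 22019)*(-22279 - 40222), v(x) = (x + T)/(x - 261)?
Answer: -216/641732767123 ≈ -3.3659e-10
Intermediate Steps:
T = 161 (T = 49 + 7*16 = 49 + 112 = 161)
v(x) = (161 + x)/(-261 + x) (v(x) = (x + 161)/(x - 261) = (161 + x)/(-261 + x))
O = -2970985033 (O = 2 - (-25516 - 22019)*(-22279 - 40222) = 2 - (-47535)*(-62501) = 2 - 1*2970985035 = 2 - 2970985035 = -2970985033)
1/(v(-171) + O) = 1/((161 - 171)/(-261 - 171) - 2970985033) = 1/(-10/(-432) - 2970985033) = 1/(-1/432*(-10) - 2970985033) = 1/(5/216 - 2970985033) = 1/(-641732767123/216) = -216/641732767123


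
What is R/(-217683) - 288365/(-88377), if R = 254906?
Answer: 13414776911/6412723497 ≈ 2.0919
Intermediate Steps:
R/(-217683) - 288365/(-88377) = 254906/(-217683) - 288365/(-88377) = 254906*(-1/217683) - 288365*(-1/88377) = -254906/217683 + 288365/88377 = 13414776911/6412723497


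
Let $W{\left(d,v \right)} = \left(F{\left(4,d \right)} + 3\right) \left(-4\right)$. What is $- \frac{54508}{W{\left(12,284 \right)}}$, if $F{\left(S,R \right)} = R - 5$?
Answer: $\frac{13627}{10} \approx 1362.7$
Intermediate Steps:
$F{\left(S,R \right)} = -5 + R$ ($F{\left(S,R \right)} = R - 5 = -5 + R$)
$W{\left(d,v \right)} = 8 - 4 d$ ($W{\left(d,v \right)} = \left(\left(-5 + d\right) + 3\right) \left(-4\right) = \left(-2 + d\right) \left(-4\right) = 8 - 4 d$)
$- \frac{54508}{W{\left(12,284 \right)}} = - \frac{54508}{8 - 48} = - \frac{54508}{-40} = \left(-54508\right) \left(- \frac{1}{40}\right) = \frac{13627}{10}$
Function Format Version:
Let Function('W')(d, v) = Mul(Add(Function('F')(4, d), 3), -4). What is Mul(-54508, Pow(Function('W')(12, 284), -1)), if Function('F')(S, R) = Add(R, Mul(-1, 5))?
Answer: Rational(13627, 10) ≈ 1362.7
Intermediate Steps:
Function('F')(S, R) = Add(-5, R) (Function('F')(S, R) = Add(R, -5) = Add(-5, R))
Function('W')(d, v) = Add(8, Mul(-4, d)) (Function('W')(d, v) = Mul(Add(Add(-5, d), 3), -4) = Mul(Add(-2, d), -4) = Add(8, Mul(-4, d)))
Mul(-54508, Pow(Function('W')(12, 284), -1)) = Mul(-54508, Pow(Add(8, Mul(-4, 12)), -1)) = Mul(-54508, Pow(Add(8, -48), -1)) = Mul(-54508, Pow(-40, -1)) = Mul(-54508, Rational(-1, 40)) = Rational(13627, 10)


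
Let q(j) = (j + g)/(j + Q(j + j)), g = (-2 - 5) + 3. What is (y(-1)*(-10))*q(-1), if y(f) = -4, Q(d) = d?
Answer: 200/3 ≈ 66.667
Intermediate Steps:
g = -4 (g = -7 + 3 = -4)
q(j) = (-4 + j)/(3*j) (q(j) = (j - 4)/(j + (j + j)) = (-4 + j)/(j + 2*j) = (-4 + j)/((3*j)) = (-4 + j)*(1/(3*j)) = (-4 + j)/(3*j))
(y(-1)*(-10))*q(-1) = (-4*(-10))*((⅓)*(-4 - 1)/(-1)) = 40*((⅓)*(-1)*(-5)) = 40*(5/3) = 200/3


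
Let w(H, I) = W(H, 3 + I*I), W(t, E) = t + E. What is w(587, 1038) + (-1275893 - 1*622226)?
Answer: -820085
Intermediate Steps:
W(t, E) = E + t
w(H, I) = 3 + H + I² (w(H, I) = (3 + I*I) + H = (3 + I²) + H = 3 + H + I²)
w(587, 1038) + (-1275893 - 1*622226) = (3 + 587 + 1038²) + (-1275893 - 1*622226) = (3 + 587 + 1077444) + (-1275893 - 622226) = 1078034 - 1898119 = -820085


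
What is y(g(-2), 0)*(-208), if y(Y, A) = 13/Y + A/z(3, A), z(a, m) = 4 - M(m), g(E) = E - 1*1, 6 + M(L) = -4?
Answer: 2704/3 ≈ 901.33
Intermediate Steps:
M(L) = -10 (M(L) = -6 - 4 = -10)
g(E) = -1 + E (g(E) = E - 1 = -1 + E)
z(a, m) = 14 (z(a, m) = 4 - 1*(-10) = 4 + 10 = 14)
y(Y, A) = 13/Y + A/14
y(g(-2), 0)*(-208) = (13/(-1 - 2) + (1/14)*0)*(-208) = (13/(-3) + 0)*(-208) = (13*(-1/3) + 0)*(-208) = (-13/3 + 0)*(-208) = -13/3*(-208) = 2704/3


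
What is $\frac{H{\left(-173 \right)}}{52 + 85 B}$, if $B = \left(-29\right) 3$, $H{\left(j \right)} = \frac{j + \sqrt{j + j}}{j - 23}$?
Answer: $- \frac{173}{1439228} + \frac{i \sqrt{346}}{1439228} \approx -0.0001202 + 1.2924 \cdot 10^{-5} i$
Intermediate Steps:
$H{\left(j \right)} = \frac{j + \sqrt{2} \sqrt{j}}{-23 + j}$ ($H{\left(j \right)} = \frac{j + \sqrt{2 j}}{-23 + j} = \frac{j + \sqrt{2} \sqrt{j}}{-23 + j}$)
$B = -87$
$\frac{H{\left(-173 \right)}}{52 + 85 B} = \frac{\frac{1}{-23 - 173} \left(-173 + \sqrt{2} \sqrt{-173}\right)}{52 + 85 \left(-87\right)} = \frac{\frac{1}{-196} \left(-173 + \sqrt{2} i \sqrt{173}\right)}{52 - 7395} = \frac{\left(- \frac{1}{196}\right) \left(-173 + i \sqrt{346}\right)}{-7343} = \left(\frac{173}{196} - \frac{i \sqrt{346}}{196}\right) \left(- \frac{1}{7343}\right) = - \frac{173}{1439228} + \frac{i \sqrt{346}}{1439228}$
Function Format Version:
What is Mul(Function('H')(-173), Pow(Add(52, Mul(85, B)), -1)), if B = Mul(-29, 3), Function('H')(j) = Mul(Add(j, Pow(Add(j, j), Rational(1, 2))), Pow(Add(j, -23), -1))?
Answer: Add(Rational(-173, 1439228), Mul(Rational(1, 1439228), I, Pow(346, Rational(1, 2)))) ≈ Add(-0.00012020, Mul(1.2924e-5, I))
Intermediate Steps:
Function('H')(j) = Mul(Pow(Add(-23, j), -1), Add(j, Mul(Pow(2, Rational(1, 2)), Pow(j, Rational(1, 2))))) (Function('H')(j) = Mul(Add(j, Pow(Mul(2, j), Rational(1, 2))), Pow(Add(-23, j), -1)) = Mul(Add(j, Mul(Pow(2, Rational(1, 2)), Pow(j, Rational(1, 2)))), Pow(Add(-23, j), -1)) = Mul(Pow(Add(-23, j), -1), Add(j, Mul(Pow(2, Rational(1, 2)), Pow(j, Rational(1, 2))))))
B = -87
Mul(Function('H')(-173), Pow(Add(52, Mul(85, B)), -1)) = Mul(Mul(Pow(Add(-23, -173), -1), Add(-173, Mul(Pow(2, Rational(1, 2)), Pow(-173, Rational(1, 2))))), Pow(Add(52, Mul(85, -87)), -1)) = Mul(Mul(Pow(-196, -1), Add(-173, Mul(Pow(2, Rational(1, 2)), Mul(I, Pow(173, Rational(1, 2)))))), Pow(Add(52, -7395), -1)) = Mul(Mul(Rational(-1, 196), Add(-173, Mul(I, Pow(346, Rational(1, 2))))), Pow(-7343, -1)) = Mul(Add(Rational(173, 196), Mul(Rational(-1, 196), I, Pow(346, Rational(1, 2)))), Rational(-1, 7343)) = Add(Rational(-173, 1439228), Mul(Rational(1, 1439228), I, Pow(346, Rational(1, 2))))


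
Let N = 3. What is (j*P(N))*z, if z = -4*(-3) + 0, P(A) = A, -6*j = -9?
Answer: 54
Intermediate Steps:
j = 3/2 (j = -⅙*(-9) = 3/2 ≈ 1.5000)
z = 12 (z = 12 + 0 = 12)
(j*P(N))*z = ((3/2)*3)*12 = (9/2)*12 = 54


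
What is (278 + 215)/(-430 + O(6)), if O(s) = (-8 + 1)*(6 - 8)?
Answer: -493/416 ≈ -1.1851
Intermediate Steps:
O(s) = 14 (O(s) = -7*(-2) = 14)
(278 + 215)/(-430 + O(6)) = (278 + 215)/(-430 + 14) = 493/(-416) = 493*(-1/416) = -493/416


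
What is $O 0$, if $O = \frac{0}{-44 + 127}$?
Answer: $0$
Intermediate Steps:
$O = 0$ ($O = \frac{0}{83} = 0 \cdot \frac{1}{83} = 0$)
$O 0 = 0 \cdot 0 = 0$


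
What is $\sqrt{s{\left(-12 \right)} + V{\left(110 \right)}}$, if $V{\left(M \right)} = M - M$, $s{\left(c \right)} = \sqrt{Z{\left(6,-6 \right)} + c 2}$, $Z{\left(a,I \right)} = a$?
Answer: $\sqrt[4]{2} \sqrt{3} \sqrt{i} \approx 1.4565 + 1.4565 i$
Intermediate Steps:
$s{\left(c \right)} = \sqrt{6 + 2 c}$ ($s{\left(c \right)} = \sqrt{6 + c 2} = \sqrt{6 + 2 c}$)
$V{\left(M \right)} = 0$
$\sqrt{s{\left(-12 \right)} + V{\left(110 \right)}} = \sqrt{\sqrt{6 + 2 \left(-12\right)} + 0} = \sqrt{\sqrt{6 - 24} + 0} = \sqrt{\sqrt{-18} + 0} = \sqrt{3 i \sqrt{2} + 0} = \sqrt{3 i \sqrt{2}} = \sqrt[4]{2} \sqrt{3} \sqrt{i}$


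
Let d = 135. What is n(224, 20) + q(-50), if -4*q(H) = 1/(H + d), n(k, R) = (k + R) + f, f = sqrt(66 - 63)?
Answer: 82959/340 + sqrt(3) ≈ 245.73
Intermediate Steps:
f = sqrt(3) ≈ 1.7320
n(k, R) = R + k + sqrt(3) (n(k, R) = (k + R) + sqrt(3) = (R + k) + sqrt(3) = R + k + sqrt(3))
q(H) = -1/(4*(135 + H)) (q(H) = -1/(4*(H + 135)) = -1/(4*(135 + H)))
n(224, 20) + q(-50) = (20 + 224 + sqrt(3)) - 1/(540 + 4*(-50)) = (244 + sqrt(3)) - 1/(540 - 200) = (244 + sqrt(3)) - 1/340 = 82959/340 + sqrt(3)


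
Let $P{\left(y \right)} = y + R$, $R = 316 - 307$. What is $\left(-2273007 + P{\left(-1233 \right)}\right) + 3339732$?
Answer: $1065501$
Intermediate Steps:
$R = 9$ ($R = 316 - 307 = 9$)
$P{\left(y \right)} = 9 + y$ ($P{\left(y \right)} = y + 9 = 9 + y$)
$\left(-2273007 + P{\left(-1233 \right)}\right) + 3339732 = \left(-2273007 + \left(9 - 1233\right)\right) + 3339732 = \left(-2273007 - 1224\right) + 3339732 = -2274231 + 3339732 = 1065501$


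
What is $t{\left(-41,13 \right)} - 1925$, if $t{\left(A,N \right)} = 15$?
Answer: $-1910$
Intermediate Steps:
$t{\left(-41,13 \right)} - 1925 = 15 - 1925 = -1910$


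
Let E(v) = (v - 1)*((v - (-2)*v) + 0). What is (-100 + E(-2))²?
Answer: 6724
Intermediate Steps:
E(v) = 3*v*(-1 + v) (E(v) = (-1 + v)*((v + 2*v) + 0) = (-1 + v)*(3*v + 0) = (-1 + v)*(3*v) = 3*v*(-1 + v))
(-100 + E(-2))² = (-100 + 3*(-2)*(-1 - 2))² = (-100 + 3*(-2)*(-3))² = (-100 + 18)² = (-82)² = 6724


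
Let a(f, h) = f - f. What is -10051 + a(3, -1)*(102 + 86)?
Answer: -10051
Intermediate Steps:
a(f, h) = 0
-10051 + a(3, -1)*(102 + 86) = -10051 + 0*(102 + 86) = -10051 + 0*188 = -10051 + 0 = -10051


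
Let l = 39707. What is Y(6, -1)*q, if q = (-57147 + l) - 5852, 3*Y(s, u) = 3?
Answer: -23292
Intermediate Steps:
Y(s, u) = 1 (Y(s, u) = (1/3)*3 = 1)
q = -23292 (q = (-57147 + 39707) - 5852 = -17440 - 5852 = -23292)
Y(6, -1)*q = 1*(-23292) = -23292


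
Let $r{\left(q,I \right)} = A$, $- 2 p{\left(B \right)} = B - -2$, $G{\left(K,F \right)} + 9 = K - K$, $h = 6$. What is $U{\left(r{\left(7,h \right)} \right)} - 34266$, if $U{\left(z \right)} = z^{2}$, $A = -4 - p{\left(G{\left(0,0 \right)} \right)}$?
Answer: $- \frac{136839}{4} \approx -34210.0$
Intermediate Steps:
$G{\left(K,F \right)} = -9$ ($G{\left(K,F \right)} = -9 + \left(K - K\right) = -9 + 0 = -9$)
$p{\left(B \right)} = -1 - \frac{B}{2}$ ($p{\left(B \right)} = - \frac{B - -2}{2} = - \frac{B + 2}{2} = - \frac{2 + B}{2} = -1 - \frac{B}{2}$)
$A = - \frac{15}{2}$ ($A = -4 - \left(-1 - - \frac{9}{2}\right) = -4 - \left(-1 + \frac{9}{2}\right) = -4 - \frac{7}{2} = - \frac{15}{2} \approx -7.5$)
$r{\left(q,I \right)} = - \frac{15}{2}$
$U{\left(r{\left(7,h \right)} \right)} - 34266 = \left(- \frac{15}{2}\right)^{2} - 34266 = \frac{225}{4} - 34266 = - \frac{136839}{4}$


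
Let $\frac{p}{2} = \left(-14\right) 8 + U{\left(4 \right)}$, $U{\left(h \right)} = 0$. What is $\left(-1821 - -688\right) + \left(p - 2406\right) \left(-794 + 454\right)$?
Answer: $893067$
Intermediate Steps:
$p = -224$ ($p = 2 \left(\left(-14\right) 8 + 0\right) = 2 \left(-112 + 0\right) = 2 \left(-112\right) = -224$)
$\left(-1821 - -688\right) + \left(p - 2406\right) \left(-794 + 454\right) = \left(-1821 - -688\right) + \left(-224 - 2406\right) \left(-794 + 454\right) = \left(-1821 + 688\right) - -894200 = -1133 + 894200 = 893067$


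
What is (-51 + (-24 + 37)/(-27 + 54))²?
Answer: 1860496/729 ≈ 2552.1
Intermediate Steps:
(-51 + (-24 + 37)/(-27 + 54))² = (-51 + 13/27)² = (-1364/27)² = 1860496/729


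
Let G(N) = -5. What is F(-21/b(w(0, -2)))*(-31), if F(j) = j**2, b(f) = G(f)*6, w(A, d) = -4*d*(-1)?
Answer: -1519/100 ≈ -15.190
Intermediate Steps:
w(A, d) = 4*d
b(f) = -30 (b(f) = -5*6 = -30)
F(-21/b(w(0, -2)))*(-31) = (-21/(-30))**2*(-31) = (-21*(-1/30))**2*(-31) = (7/10)**2*(-31) = (49/100)*(-31) = -1519/100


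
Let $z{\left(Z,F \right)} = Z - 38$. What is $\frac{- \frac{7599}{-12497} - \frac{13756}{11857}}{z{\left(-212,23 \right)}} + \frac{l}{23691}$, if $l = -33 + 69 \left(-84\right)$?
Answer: $- \frac{71330910310817}{292538302078250} \approx -0.24383$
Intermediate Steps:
$z{\left(Z,F \right)} = -38 + Z$ ($z{\left(Z,F \right)} = Z - 38 = -38 + Z$)
$l = -5829$ ($l = -33 - 5796 = -5829$)
$\frac{- \frac{7599}{-12497} - \frac{13756}{11857}}{z{\left(-212,23 \right)}} + \frac{l}{23691} = \frac{- \frac{7599}{-12497} - \frac{13756}{11857}}{-38 - 212} - \frac{5829}{23691} = \frac{\left(-7599\right) \left(- \frac{1}{12497}\right) - \frac{13756}{11857}}{-250} - \frac{1943}{7897} = \left(\frac{7599}{12497} - \frac{13756}{11857}\right) \left(- \frac{1}{250}\right) - \frac{1943}{7897} = \left(- \frac{81807389}{148176929}\right) \left(- \frac{1}{250}\right) - \frac{1943}{7897} = \frac{81807389}{37044232250} - \frac{1943}{7897} = - \frac{71330910310817}{292538302078250}$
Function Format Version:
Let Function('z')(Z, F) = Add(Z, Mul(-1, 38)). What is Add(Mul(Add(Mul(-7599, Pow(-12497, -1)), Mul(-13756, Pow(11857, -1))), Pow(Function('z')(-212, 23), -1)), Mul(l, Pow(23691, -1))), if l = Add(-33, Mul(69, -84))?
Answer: Rational(-71330910310817, 292538302078250) ≈ -0.24383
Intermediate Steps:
Function('z')(Z, F) = Add(-38, Z) (Function('z')(Z, F) = Add(Z, -38) = Add(-38, Z))
l = -5829 (l = Add(-33, -5796) = -5829)
Add(Mul(Add(Mul(-7599, Pow(-12497, -1)), Mul(-13756, Pow(11857, -1))), Pow(Function('z')(-212, 23), -1)), Mul(l, Pow(23691, -1))) = Add(Mul(Add(Mul(-7599, Pow(-12497, -1)), Mul(-13756, Pow(11857, -1))), Pow(Add(-38, -212), -1)), Mul(-5829, Pow(23691, -1))) = Add(Mul(Add(Mul(-7599, Rational(-1, 12497)), Mul(-13756, Rational(1, 11857))), Pow(-250, -1)), Mul(-5829, Rational(1, 23691))) = Add(Mul(Add(Rational(7599, 12497), Rational(-13756, 11857)), Rational(-1, 250)), Rational(-1943, 7897)) = Add(Mul(Rational(-81807389, 148176929), Rational(-1, 250)), Rational(-1943, 7897)) = Add(Rational(81807389, 37044232250), Rational(-1943, 7897)) = Rational(-71330910310817, 292538302078250)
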